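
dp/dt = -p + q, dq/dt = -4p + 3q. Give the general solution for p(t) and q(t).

p(t) = -C_1e^(t) - C_2te^(t) + C_2e^(t), q(t) = -2C_1e^(t) - 2C_2te^(t) + C_2e^(t)

Coefficient matrix A = [[-1, 1], [-4, 3]].
Characteristic polynomial det(A - λI) = λ^2 - 2λ + 1 = 0.
Single eigenvalue λ = 1 with algebraic multiplicity 2.
Eigenvector v = (-1,-2); generalized eigenvector w with (A-λI)w=v is (1,1).
General solution: e^(t)[C_1·v + C_2·(t·v + w)].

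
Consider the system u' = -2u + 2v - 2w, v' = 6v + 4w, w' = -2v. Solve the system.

Coefficient matrix A = [[-2, 2, -2], [0, 6, 4], [0, -2, 0]].
det(A - λI) = 0 gives eigenvalues λ = -2, 2, 4.
For λ=-2: eigenvector (1,0,0).
For λ=2: eigenvector (-1,-1,1).
For λ=4: eigenvector (-1,-2,1).
General solution: C_1e^(-2t)(1,0,0) + C_2e^(2t)(-1,-1,1) + C_3e^(4t)(-1,-2,1).

u(t) = C_1e^(-2t) - C_2e^(2t) - C_3e^(4t), v(t) = -C_2e^(2t) - 2C_3e^(4t), w(t) = C_2e^(2t) + C_3e^(4t)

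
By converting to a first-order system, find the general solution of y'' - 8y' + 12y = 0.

y(t) = C_1e^(6t) + C_2e^(2t)

Let x_1 = y, x_2 = y'. Then x_1' = x_2 and x_2' = -12x_1 + 8x_2.
A = [[0,1],[-12,8]]; det(A-λI) = λ^2 - 8λ + 12.
Eigenvalues λ = 6, 2 with eigenvectors (1,6), (1,2).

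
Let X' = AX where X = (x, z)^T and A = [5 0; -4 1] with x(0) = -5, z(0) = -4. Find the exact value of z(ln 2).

A = [[5,0],[-4,1]]; eigenvalues λ = 1, 5.
Eigenvectors: (0,-1) for λ=1, (1,-1) for λ=5.
From the initial condition, c_1 = 9, c_2 = -5.
z(ln 2) = (9)(2^1)(-1) + (-5)(2^5)(-1) = 142.

142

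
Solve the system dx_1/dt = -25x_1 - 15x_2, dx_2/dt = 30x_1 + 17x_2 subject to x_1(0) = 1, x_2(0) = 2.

x_1(t) = -17e^(-4t)sin(3t) + e^(-4t)cos(3t), x_2(t) = 24e^(-4t)sin(3t) + 2e^(-4t)cos(3t)

Coefficient matrix A = [[-25, -15], [30, 17]].
Characteristic polynomial det(A - λI) = λ^2 + 8λ + 25 = 0.
Eigenvalues λ = -4 ± 3i (complex conjugate pair).
For λ=-4+3i: an eigenvector is (-2,3) - i(-1,1) = (-2 + i, 3 - i).
A real fundamental pair from Re and Im of e^((-4+3i)t)v: X_1 = e^(-4t)(cos(3t)·(-2,3) + sin(3t)·(-1,1)), X_2 = e^(-4t)(sin(3t)·(-2,3) - cos(3t)·(-1,1)).
General solution: C_1X_1 + C_2X_2.
Applying x_1(0)=1, x_2(0)=2 gives C_1=3, C_2=7.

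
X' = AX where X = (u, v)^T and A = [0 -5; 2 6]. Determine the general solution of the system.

Coefficient matrix A = [[0, -5], [2, 6]].
Characteristic polynomial det(A - λI) = λ^2 - 6λ + 10 = 0.
Eigenvalues λ = 3 ± i (complex conjugate pair).
For λ=3+i: an eigenvector is (-2,1) - i(1,-1) = (-2 - i, 1 + i).
A real fundamental pair from Re and Im of e^((3+i)t)v: X_1 = e^(3t)(cos(t)·(-2,1) + sin(t)·(1,-1)), X_2 = e^(3t)(sin(t)·(-2,1) - cos(t)·(1,-1)).
General solution: c_1X_1 + c_2X_2.

u(t) = c_1e^(3t)sin(t) - 2c_1e^(3t)cos(t) - 2c_2e^(3t)sin(t) - c_2e^(3t)cos(t), v(t) = -c_1e^(3t)sin(t) + c_1e^(3t)cos(t) + c_2e^(3t)sin(t) + c_2e^(3t)cos(t)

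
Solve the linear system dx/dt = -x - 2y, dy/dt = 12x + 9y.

x(t) = C_1e^(3t) - C_2e^(5t), y(t) = -2C_1e^(3t) + 3C_2e^(5t)

Coefficient matrix A = [[-1, -2], [12, 9]].
Characteristic polynomial det(A - λI) = λ^2 - 8λ + 15 = 0.
Eigenvalues λ = 3, 5.
For λ=3: (A-λI) row 1 is [-4, -2], so an eigenvector is (1, -2).
For λ=5: (A-λI) row 1 is [-6, -2], so an eigenvector is (-1, 3).
General solution: C_1e^(3t)(1,-2) + C_2e^(5t)(-1,3).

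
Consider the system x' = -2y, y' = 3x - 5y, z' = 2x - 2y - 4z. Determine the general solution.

Coefficient matrix A = [[0, -2, 0], [3, -5, 0], [2, -2, -4]].
det(A - λI) = 0 gives eigenvalues λ = -3, -4, -2.
For λ=-3: eigenvector (-2,-3,2).
For λ=-4: eigenvector (0,0,1).
For λ=-2: eigenvector (1,1,0).
General solution: K_1e^(-3t)(-2,-3,2) + K_2e^(-4t)(0,0,1) + K_3e^(-2t)(1,1,0).

x(t) = -2K_1e^(-3t) + K_3e^(-2t), y(t) = -3K_1e^(-3t) + K_3e^(-2t), z(t) = 2K_1e^(-3t) + K_2e^(-4t)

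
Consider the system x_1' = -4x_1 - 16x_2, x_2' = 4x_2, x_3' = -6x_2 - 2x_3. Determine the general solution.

x_1(t) = c_1e^(-4t) - 2c_2e^(4t), x_2(t) = c_2e^(4t), x_3(t) = -c_2e^(4t) + c_3e^(-2t)

Coefficient matrix A = [[-4, -16, 0], [0, 4, 0], [0, -6, -2]].
det(A - λI) = 0 gives eigenvalues λ = -4, 4, -2.
For λ=-4: eigenvector (1,0,0).
For λ=4: eigenvector (-2,1,-1).
For λ=-2: eigenvector (0,0,1).
General solution: c_1e^(-4t)(1,0,0) + c_2e^(4t)(-2,1,-1) + c_3e^(-2t)(0,0,1).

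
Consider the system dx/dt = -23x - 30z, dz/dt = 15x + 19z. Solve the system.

x(t) = 3K_1e^(-2t)sin(3t) + K_1e^(-2t)cos(3t) + K_2e^(-2t)sin(3t) - 3K_2e^(-2t)cos(3t), z(t) = -2K_1e^(-2t)sin(3t) - K_1e^(-2t)cos(3t) - K_2e^(-2t)sin(3t) + 2K_2e^(-2t)cos(3t)

Coefficient matrix A = [[-23, -30], [15, 19]].
Characteristic polynomial det(A - λI) = λ^2 + 4λ + 13 = 0.
Eigenvalues λ = -2 ± 3i (complex conjugate pair).
For λ=-2+3i: an eigenvector is (1,-1) - i(3,-2) = (1 - 3i, -1 + 2i).
A real fundamental pair from Re and Im of e^((-2+3i)t)v: X_1 = e^(-2t)(cos(3t)·(1,-1) + sin(3t)·(3,-2)), X_2 = e^(-2t)(sin(3t)·(1,-1) - cos(3t)·(3,-2)).
General solution: K_1X_1 + K_2X_2.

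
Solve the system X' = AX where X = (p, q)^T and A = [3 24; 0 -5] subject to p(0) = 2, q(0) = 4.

Coefficient matrix A = [[3, 24], [0, -5]].
Characteristic polynomial det(A - λI) = λ^2 + 2λ - 15 = 0.
Eigenvalues λ = -5, 3.
For λ=-5: (A-λI) row 1 is [8, 24], so an eigenvector is (-3, 1).
For λ=3: (A-λI) row 1 is [0, 24], so an eigenvector is (-1, 0).
General solution: c_1e^(-5t)(-3,1) + c_2e^(3t)(-1,0).
Applying p(0)=2, q(0)=4 gives c_1=4, c_2=-14.

p(t) = 14e^(3t) - 12e^(-5t), q(t) = 4e^(-5t)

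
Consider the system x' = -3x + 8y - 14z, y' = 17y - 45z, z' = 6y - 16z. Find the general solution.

x(t) = K_1e^(-3t) - 6K_2e^(-t) + 2K_3e^(2t), y(t) = -5K_2e^(-t) + 3K_3e^(2t), z(t) = -2K_2e^(-t) + K_3e^(2t)

Coefficient matrix A = [[-3, 8, -14], [0, 17, -45], [0, 6, -16]].
det(A - λI) = 0 gives eigenvalues λ = -3, -1, 2.
For λ=-3: eigenvector (1,0,0).
For λ=-1: eigenvector (-6,-5,-2).
For λ=2: eigenvector (2,3,1).
General solution: K_1e^(-3t)(1,0,0) + K_2e^(-t)(-6,-5,-2) + K_3e^(2t)(2,3,1).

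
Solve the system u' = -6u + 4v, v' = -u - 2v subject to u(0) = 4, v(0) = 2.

u(t) = 4e^(-4t), v(t) = 2e^(-4t)

Coefficient matrix A = [[-6, 4], [-1, -2]].
Characteristic polynomial det(A - λI) = λ^2 + 8λ + 16 = 0.
Single eigenvalue λ = -4 with algebraic multiplicity 2.
Eigenvector v = (2,1); generalized eigenvector w with (A-λI)w=v is (1,1).
General solution: e^(-4t)[c_1·v + c_2·(t·v + w)].
Applying u(0)=4, v(0)=2 gives c_1=2, c_2=0.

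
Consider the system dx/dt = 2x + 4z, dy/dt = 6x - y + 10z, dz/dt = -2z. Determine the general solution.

x(t) = c_1e^(2t) - c_2e^(-2t), y(t) = 2c_1e^(2t) - 4c_2e^(-2t) + c_3e^(-t), z(t) = c_2e^(-2t)

Coefficient matrix A = [[2, 0, 4], [6, -1, 10], [0, 0, -2]].
det(A - λI) = 0 gives eigenvalues λ = 2, -2, -1.
For λ=2: eigenvector (1,2,0).
For λ=-2: eigenvector (-1,-4,1).
For λ=-1: eigenvector (0,1,0).
General solution: c_1e^(2t)(1,2,0) + c_2e^(-2t)(-1,-4,1) + c_3e^(-t)(0,1,0).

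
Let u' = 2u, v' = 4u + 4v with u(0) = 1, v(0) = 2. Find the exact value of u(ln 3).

A = [[2,0],[4,4]]; eigenvalues λ = 2, 4.
Eigenvectors: (1,-2) for λ=2, (0,1) for λ=4.
From the initial condition, c_1 = 1, c_2 = 4.
u(ln 3) = (1)(3^2)(1) + (4)(3^4)(0) = 9.

9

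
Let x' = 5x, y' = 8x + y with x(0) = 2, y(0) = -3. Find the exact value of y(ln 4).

4068

A = [[5,0],[8,1]]; eigenvalues λ = 1, 5.
Eigenvectors: (0,1) for λ=1, (-1,-2) for λ=5.
From the initial condition, c_1 = -7, c_2 = -2.
y(ln 4) = (-7)(4^1)(1) + (-2)(4^5)(-2) = 4068.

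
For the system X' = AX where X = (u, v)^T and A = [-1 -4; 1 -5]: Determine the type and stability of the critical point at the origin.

stable improper node

A = [[-1,-4],[1,-5]]; det(A-λI) = λ^2 + 6λ + 9.
repeated λ = -3 with a single eigenvector.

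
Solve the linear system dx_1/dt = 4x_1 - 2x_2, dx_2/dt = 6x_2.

x_1(t) = -K_1e^(6t) + K_2e^(4t), x_2(t) = K_1e^(6t)

Coefficient matrix A = [[4, -2], [0, 6]].
Characteristic polynomial det(A - λI) = λ^2 - 10λ + 24 = 0.
Eigenvalues λ = 6, 4.
For λ=6: (A-λI) row 1 is [-2, -2], so an eigenvector is (-1, 1).
For λ=4: (A-λI) row 1 is [0, -2], so an eigenvector is (1, 0).
General solution: K_1e^(6t)(-1,1) + K_2e^(4t)(1,0).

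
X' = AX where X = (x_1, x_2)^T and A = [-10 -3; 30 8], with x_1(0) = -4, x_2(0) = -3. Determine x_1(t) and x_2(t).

Coefficient matrix A = [[-10, -3], [30, 8]].
Characteristic polynomial det(A - λI) = λ^2 + 2λ + 10 = 0.
Eigenvalues λ = -1 ± 3i (complex conjugate pair).
For λ=-1+3i: an eigenvector is (1,-3) - i(0,1) = (1, -3 - i).
A real fundamental pair from Re and Im of e^((-1+3i)t)v: X_1 = e^(-t)(cos(3t)·(1,-3) + sin(3t)·(0,1)), X_2 = e^(-t)(sin(3t)·(1,-3) - cos(3t)·(0,1)).
General solution: c_1X_1 + c_2X_2.
Applying x_1(0)=-4, x_2(0)=-3 gives c_1=-4, c_2=15.

x_1(t) = 15e^(-t)sin(3t) - 4e^(-t)cos(3t), x_2(t) = -49e^(-t)sin(3t) - 3e^(-t)cos(3t)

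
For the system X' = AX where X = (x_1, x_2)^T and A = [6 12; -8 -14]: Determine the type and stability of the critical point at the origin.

stable node

A = [[6,12],[-8,-14]]; det(A-λI) = λ^2 + 8λ + 12.
λ = -2, -6: both negative.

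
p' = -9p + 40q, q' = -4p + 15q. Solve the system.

p(t) = K_1e^(3t)sin(4t) + 3K_1e^(3t)cos(4t) + 3K_2e^(3t)sin(4t) - K_2e^(3t)cos(4t), q(t) = K_1e^(3t)cos(4t) + K_2e^(3t)sin(4t)

Coefficient matrix A = [[-9, 40], [-4, 15]].
Characteristic polynomial det(A - λI) = λ^2 - 6λ + 25 = 0.
Eigenvalues λ = 3 ± 4i (complex conjugate pair).
For λ=3+4i: an eigenvector is (3,1) - i(1,0) = (3 - i, 1).
A real fundamental pair from Re and Im of e^((3+4i)t)v: X_1 = e^(3t)(cos(4t)·(3,1) + sin(4t)·(1,0)), X_2 = e^(3t)(sin(4t)·(3,1) - cos(4t)·(1,0)).
General solution: K_1X_1 + K_2X_2.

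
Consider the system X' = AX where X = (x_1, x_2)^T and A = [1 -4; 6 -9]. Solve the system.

Coefficient matrix A = [[1, -4], [6, -9]].
Characteristic polynomial det(A - λI) = λ^2 + 8λ + 15 = 0.
Eigenvalues λ = -5, -3.
For λ=-5: (A-λI) row 1 is [6, -4], so an eigenvector is (-2, -3).
For λ=-3: (A-λI) row 1 is [4, -4], so an eigenvector is (1, 1).
General solution: C_1e^(-5t)(-2,-3) + C_2e^(-3t)(1,1).

x_1(t) = -2C_1e^(-5t) + C_2e^(-3t), x_2(t) = -3C_1e^(-5t) + C_2e^(-3t)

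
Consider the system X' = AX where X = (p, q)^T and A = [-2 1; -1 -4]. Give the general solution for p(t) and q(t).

p(t) = c_1e^(-3t) + c_2te^(-3t) + 2c_2e^(-3t), q(t) = -c_1e^(-3t) - c_2te^(-3t) - c_2e^(-3t)

Coefficient matrix A = [[-2, 1], [-1, -4]].
Characteristic polynomial det(A - λI) = λ^2 + 6λ + 9 = 0.
Single eigenvalue λ = -3 with algebraic multiplicity 2.
Eigenvector v = (1,-1); generalized eigenvector w with (A-λI)w=v is (2,-1).
General solution: e^(-3t)[c_1·v + c_2·(t·v + w)].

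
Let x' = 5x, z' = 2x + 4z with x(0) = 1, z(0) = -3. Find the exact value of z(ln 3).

A = [[5,0],[2,4]]; eigenvalues λ = 5, 4.
Eigenvectors: (1,2) for λ=5, (0,1) for λ=4.
From the initial condition, c_1 = 1, c_2 = -5.
z(ln 3) = (1)(3^5)(2) + (-5)(3^4)(1) = 81.

81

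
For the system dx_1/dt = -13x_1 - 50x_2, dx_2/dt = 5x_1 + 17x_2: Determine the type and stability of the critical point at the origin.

A = [[-13,-50],[5,17]]; det(A-λI) = λ^2 - 4λ + 29.
λ = 2 ± 5i: positive real part.

unstable spiral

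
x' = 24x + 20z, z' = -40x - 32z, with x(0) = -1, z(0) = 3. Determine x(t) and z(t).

x(t) = 8e^(-4t)sin(4t) - e^(-4t)cos(4t), z(t) = -11e^(-4t)sin(4t) + 3e^(-4t)cos(4t)

Coefficient matrix A = [[24, 20], [-40, -32]].
Characteristic polynomial det(A - λI) = λ^2 + 8λ + 32 = 0.
Eigenvalues λ = -4 ± 4i (complex conjugate pair).
For λ=-4+4i: an eigenvector is (-2,3) - i(1,-1) = (-2 - i, 3 + i).
A real fundamental pair from Re and Im of e^((-4+4i)t)v: X_1 = e^(-4t)(cos(4t)·(-2,3) + sin(4t)·(1,-1)), X_2 = e^(-4t)(sin(4t)·(-2,3) - cos(4t)·(1,-1)).
General solution: C_1X_1 + C_2X_2.
Applying x(0)=-1, z(0)=3 gives C_1=2, C_2=-3.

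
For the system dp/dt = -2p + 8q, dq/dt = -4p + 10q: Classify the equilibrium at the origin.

A = [[-2,8],[-4,10]]; det(A-λI) = λ^2 - 8λ + 12.
λ = 6, 2: both positive.

unstable node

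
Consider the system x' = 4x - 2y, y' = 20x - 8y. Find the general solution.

x(t) = c_1e^(-2t)cos(2t) + c_2e^(-2t)sin(2t), y(t) = c_1e^(-2t)sin(2t) + 3c_1e^(-2t)cos(2t) + 3c_2e^(-2t)sin(2t) - c_2e^(-2t)cos(2t)

Coefficient matrix A = [[4, -2], [20, -8]].
Characteristic polynomial det(A - λI) = λ^2 + 4λ + 8 = 0.
Eigenvalues λ = -2 ± 2i (complex conjugate pair).
For λ=-2+2i: an eigenvector is (1,3) - i(0,1) = (1, 3 - i).
A real fundamental pair from Re and Im of e^((-2+2i)t)v: X_1 = e^(-2t)(cos(2t)·(1,3) + sin(2t)·(0,1)), X_2 = e^(-2t)(sin(2t)·(1,3) - cos(2t)·(0,1)).
General solution: c_1X_1 + c_2X_2.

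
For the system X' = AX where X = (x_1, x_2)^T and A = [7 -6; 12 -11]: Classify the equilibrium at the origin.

saddle

A = [[7,-6],[12,-11]]; det(A-λI) = λ^2 + 4λ - 5.
λ = -5, 1: opposite signs.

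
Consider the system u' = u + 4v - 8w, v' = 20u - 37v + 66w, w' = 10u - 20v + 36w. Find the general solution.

u(t) = c_1e^(t) + 2c_2e^(3t), v(t) = 4c_1e^(t) + c_2e^(3t) + 2c_3e^(-4t), w(t) = 2c_1e^(t) + c_3e^(-4t)

Coefficient matrix A = [[1, 4, -8], [20, -37, 66], [10, -20, 36]].
det(A - λI) = 0 gives eigenvalues λ = 1, 3, -4.
For λ=1: eigenvector (1,4,2).
For λ=3: eigenvector (2,1,0).
For λ=-4: eigenvector (0,2,1).
General solution: c_1e^(t)(1,4,2) + c_2e^(3t)(2,1,0) + c_3e^(-4t)(0,2,1).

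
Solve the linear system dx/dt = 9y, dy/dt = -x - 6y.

x(t) = -3K_1e^(-3t) - 3K_2te^(-3t) - K_2e^(-3t), y(t) = K_1e^(-3t) + K_2te^(-3t)

Coefficient matrix A = [[0, 9], [-1, -6]].
Characteristic polynomial det(A - λI) = λ^2 + 6λ + 9 = 0.
Single eigenvalue λ = -3 with algebraic multiplicity 2.
Eigenvector v = (-3,1); generalized eigenvector w with (A-λI)w=v is (-1,0).
General solution: e^(-3t)[K_1·v + K_2·(t·v + w)].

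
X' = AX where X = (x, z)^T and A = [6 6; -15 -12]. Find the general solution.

Coefficient matrix A = [[6, 6], [-15, -12]].
Characteristic polynomial det(A - λI) = λ^2 + 6λ + 18 = 0.
Eigenvalues λ = -3 ± 3i (complex conjugate pair).
For λ=-3+3i: an eigenvector is (1,-2) - i(-1,1) = (1 + i, -2 - i).
A real fundamental pair from Re and Im of e^((-3+3i)t)v: X_1 = e^(-3t)(cos(3t)·(1,-2) + sin(3t)·(-1,1)), X_2 = e^(-3t)(sin(3t)·(1,-2) - cos(3t)·(-1,1)).
General solution: C_1X_1 + C_2X_2.

x(t) = -C_1e^(-3t)sin(3t) + C_1e^(-3t)cos(3t) + C_2e^(-3t)sin(3t) + C_2e^(-3t)cos(3t), z(t) = C_1e^(-3t)sin(3t) - 2C_1e^(-3t)cos(3t) - 2C_2e^(-3t)sin(3t) - C_2e^(-3t)cos(3t)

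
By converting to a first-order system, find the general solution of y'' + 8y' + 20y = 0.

y(t) = K_1e^(-4t)cos(2t) + K_2e^(-4t)sin(2t)

Let x_1 = y, x_2 = y'. Then x_1' = x_2 and x_2' = -20x_1 - 8x_2.
A = [[0,1],[-20,-8]]; det(A-λI) = λ^2 + 8λ + 20.
Eigenvalues λ = -4 ± 2i.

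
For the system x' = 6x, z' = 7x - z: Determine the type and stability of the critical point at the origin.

saddle

A = [[6,0],[7,-1]]; det(A-λI) = λ^2 - 5λ - 6.
λ = 6, -1: opposite signs.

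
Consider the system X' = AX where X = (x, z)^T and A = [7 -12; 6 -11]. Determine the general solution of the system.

Coefficient matrix A = [[7, -12], [6, -11]].
Characteristic polynomial det(A - λI) = λ^2 + 4λ - 5 = 0.
Eigenvalues λ = -5, 1.
For λ=-5: (A-λI) row 1 is [12, -12], so an eigenvector is (1, 1).
For λ=1: (A-λI) row 1 is [6, -12], so an eigenvector is (2, 1).
General solution: c_1e^(-5t)(1,1) + c_2e^(t)(2,1).

x(t) = c_1e^(-5t) + 2c_2e^(t), z(t) = c_1e^(-5t) + c_2e^(t)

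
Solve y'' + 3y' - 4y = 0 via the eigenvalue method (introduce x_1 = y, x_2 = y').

Let x_1 = y, x_2 = y'. Then x_1' = x_2 and x_2' = 4x_1 - 3x_2.
A = [[0,1],[4,-3]]; det(A-λI) = λ^2 + 3λ - 4.
Eigenvalues λ = 1, -4 with eigenvectors (1,1), (1,-4).

y(t) = c_1e^(t) + c_2e^(-4t)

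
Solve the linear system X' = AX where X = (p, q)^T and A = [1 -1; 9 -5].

p(t) = -c_1e^(-2t) - c_2te^(-2t), q(t) = -3c_1e^(-2t) - 3c_2te^(-2t) + c_2e^(-2t)

Coefficient matrix A = [[1, -1], [9, -5]].
Characteristic polynomial det(A - λI) = λ^2 + 4λ + 4 = 0.
Single eigenvalue λ = -2 with algebraic multiplicity 2.
Eigenvector v = (-1,-3); generalized eigenvector w with (A-λI)w=v is (0,1).
General solution: e^(-2t)[c_1·v + c_2·(t·v + w)].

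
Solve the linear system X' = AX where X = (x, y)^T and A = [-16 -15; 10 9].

Coefficient matrix A = [[-16, -15], [10, 9]].
Characteristic polynomial det(A - λI) = λ^2 + 7λ + 6 = 0.
Eigenvalues λ = -6, -1.
For λ=-6: (A-λI) row 1 is [-10, -15], so an eigenvector is (3, -2).
For λ=-1: (A-λI) row 1 is [-15, -15], so an eigenvector is (-1, 1).
General solution: c_1e^(-6t)(3,-2) + c_2e^(-t)(-1,1).

x(t) = 3c_1e^(-6t) - c_2e^(-t), y(t) = -2c_1e^(-6t) + c_2e^(-t)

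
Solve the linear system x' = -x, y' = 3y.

x(t) = K_2e^(-t), y(t) = -K_1e^(3t)

Coefficient matrix A = [[-1, 0], [0, 3]].
Characteristic polynomial det(A - λI) = λ^2 - 2λ - 3 = 0.
Eigenvalues λ = 3, -1.
For λ=3: (A-λI) row 1 is [-4, 0], so an eigenvector is (0, -1).
For λ=-1: (A-λI) row 2 is [0, 4], so an eigenvector is (1, 0).
General solution: K_1e^(3t)(0,-1) + K_2e^(-t)(1,0).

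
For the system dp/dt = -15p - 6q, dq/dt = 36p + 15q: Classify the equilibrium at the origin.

A = [[-15,-6],[36,15]]; det(A-λI) = λ^2 - 9.
λ = -3, 3: opposite signs.

saddle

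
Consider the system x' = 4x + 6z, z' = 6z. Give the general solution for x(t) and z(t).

Coefficient matrix A = [[4, 6], [0, 6]].
Characteristic polynomial det(A - λI) = λ^2 - 10λ + 24 = 0.
Eigenvalues λ = 4, 6.
For λ=4: (A-λI) row 1 is [0, 6], so an eigenvector is (-1, 0).
For λ=6: (A-λI) row 1 is [-2, 6], so an eigenvector is (-3, -1).
General solution: c_1e^(4t)(-1,0) + c_2e^(6t)(-3,-1).

x(t) = -c_1e^(4t) - 3c_2e^(6t), z(t) = -c_2e^(6t)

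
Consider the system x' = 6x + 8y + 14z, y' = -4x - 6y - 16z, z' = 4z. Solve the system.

x(t) = c_1e^(-2t) + 2c_2e^(2t) + c_3e^(4t), y(t) = -c_1e^(-2t) - c_2e^(2t) - 2c_3e^(4t), z(t) = c_3e^(4t)

Coefficient matrix A = [[6, 8, 14], [-4, -6, -16], [0, 0, 4]].
det(A - λI) = 0 gives eigenvalues λ = -2, 2, 4.
For λ=-2: eigenvector (1,-1,0).
For λ=2: eigenvector (2,-1,0).
For λ=4: eigenvector (1,-2,1).
General solution: c_1e^(-2t)(1,-1,0) + c_2e^(2t)(2,-1,0) + c_3e^(4t)(1,-2,1).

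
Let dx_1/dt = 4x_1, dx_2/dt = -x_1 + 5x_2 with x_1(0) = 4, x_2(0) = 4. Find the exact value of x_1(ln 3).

A = [[4,0],[-1,5]]; eigenvalues λ = 5, 4.
Eigenvectors: (0,1) for λ=5, (-1,-1) for λ=4.
From the initial condition, c_1 = 0, c_2 = -4.
x_1(ln 3) = (0)(3^5)(0) + (-4)(3^4)(-1) = 324.

324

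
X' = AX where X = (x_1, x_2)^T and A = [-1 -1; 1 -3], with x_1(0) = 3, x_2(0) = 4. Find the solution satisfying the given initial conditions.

Coefficient matrix A = [[-1, -1], [1, -3]].
Characteristic polynomial det(A - λI) = λ^2 + 4λ + 4 = 0.
Single eigenvalue λ = -2 with algebraic multiplicity 2.
Eigenvector v = (1,1); generalized eigenvector w with (A-λI)w=v is (-2,-3).
General solution: e^(-2t)[C_1·v + C_2·(t·v + w)].
Applying x_1(0)=3, x_2(0)=4 gives C_1=1, C_2=-1.

x_1(t) = -te^(-2t) + 3e^(-2t), x_2(t) = -te^(-2t) + 4e^(-2t)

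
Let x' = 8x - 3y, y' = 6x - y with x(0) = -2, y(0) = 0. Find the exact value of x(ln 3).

A = [[8,-3],[6,-1]]; eigenvalues λ = 2, 5.
Eigenvectors: (-1,-2) for λ=2, (1,1) for λ=5.
From the initial condition, c_1 = -2, c_2 = -4.
x(ln 3) = (-2)(3^2)(-1) + (-4)(3^5)(1) = -954.

-954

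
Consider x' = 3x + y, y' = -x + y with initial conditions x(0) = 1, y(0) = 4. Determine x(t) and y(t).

Coefficient matrix A = [[3, 1], [-1, 1]].
Characteristic polynomial det(A - λI) = λ^2 - 4λ + 4 = 0.
Single eigenvalue λ = 2 with algebraic multiplicity 2.
Eigenvector v = (-1,1); generalized eigenvector w with (A-λI)w=v is (2,-3).
General solution: e^(2t)[K_1·v + K_2·(t·v + w)].
Applying x(0)=1, y(0)=4 gives K_1=-11, K_2=-5.

x(t) = 5te^(2t) + e^(2t), y(t) = -5te^(2t) + 4e^(2t)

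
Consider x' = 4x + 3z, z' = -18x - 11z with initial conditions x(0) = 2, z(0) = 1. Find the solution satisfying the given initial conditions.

x(t) = 7e^(-2t) - 5e^(-5t), z(t) = -14e^(-2t) + 15e^(-5t)

Coefficient matrix A = [[4, 3], [-18, -11]].
Characteristic polynomial det(A - λI) = λ^2 + 7λ + 10 = 0.
Eigenvalues λ = -5, -2.
For λ=-5: (A-λI) row 1 is [9, 3], so an eigenvector is (1, -3).
For λ=-2: (A-λI) row 1 is [6, 3], so an eigenvector is (1, -2).
General solution: C_1e^(-5t)(1,-3) + C_2e^(-2t)(1,-2).
Applying x(0)=2, z(0)=1 gives C_1=-5, C_2=7.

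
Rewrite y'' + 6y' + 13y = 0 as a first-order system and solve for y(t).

Let x_1 = y, x_2 = y'. Then x_1' = x_2 and x_2' = -13x_1 - 6x_2.
A = [[0,1],[-13,-6]]; det(A-λI) = λ^2 + 6λ + 13.
Eigenvalues λ = -3 ± 2i.

y(t) = K_1e^(-3t)cos(2t) + K_2e^(-3t)sin(2t)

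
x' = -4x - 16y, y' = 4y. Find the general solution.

Coefficient matrix A = [[-4, -16], [0, 4]].
Characteristic polynomial det(A - λI) = λ^2 - 16 = 0.
Eigenvalues λ = -4, 4.
For λ=-4: (A-λI) row 1 is [0, -16], so an eigenvector is (1, 0).
For λ=4: (A-λI) row 1 is [-8, -16], so an eigenvector is (-2, 1).
General solution: K_1e^(-4t)(1,0) + K_2e^(4t)(-2,1).

x(t) = K_1e^(-4t) - 2K_2e^(4t), y(t) = K_2e^(4t)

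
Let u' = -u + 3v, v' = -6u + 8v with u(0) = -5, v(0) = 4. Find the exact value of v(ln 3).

4248

A = [[-1,3],[-6,8]]; eigenvalues λ = 2, 5.
Eigenvectors: (-1,-1) for λ=2, (1,2) for λ=5.
From the initial condition, c_1 = 14, c_2 = 9.
v(ln 3) = (14)(3^2)(-1) + (9)(3^5)(2) = 4248.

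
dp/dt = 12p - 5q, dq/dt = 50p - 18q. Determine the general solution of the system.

p(t) = C_1e^(-3t)sin(5t) - C_2e^(-3t)cos(5t), q(t) = 3C_1e^(-3t)sin(5t) - C_1e^(-3t)cos(5t) - C_2e^(-3t)sin(5t) - 3C_2e^(-3t)cos(5t)

Coefficient matrix A = [[12, -5], [50, -18]].
Characteristic polynomial det(A - λI) = λ^2 + 6λ + 34 = 0.
Eigenvalues λ = -3 ± 5i (complex conjugate pair).
For λ=-3+5i: an eigenvector is (0,-1) - i(1,3) = (0 - i, -1 - 3i).
A real fundamental pair from Re and Im of e^((-3+5i)t)v: X_1 = e^(-3t)(cos(5t)·(0,-1) + sin(5t)·(1,3)), X_2 = e^(-3t)(sin(5t)·(0,-1) - cos(5t)·(1,3)).
General solution: C_1X_1 + C_2X_2.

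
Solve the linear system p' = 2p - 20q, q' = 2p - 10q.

p(t) = C_1e^(-4t)sin(2t) - 3C_1e^(-4t)cos(2t) - 3C_2e^(-4t)sin(2t) - C_2e^(-4t)cos(2t), q(t) = -C_1e^(-4t)cos(2t) - C_2e^(-4t)sin(2t)

Coefficient matrix A = [[2, -20], [2, -10]].
Characteristic polynomial det(A - λI) = λ^2 + 8λ + 20 = 0.
Eigenvalues λ = -4 ± 2i (complex conjugate pair).
For λ=-4+2i: an eigenvector is (-3,-1) - i(1,0) = (-3 - i, -1).
A real fundamental pair from Re and Im of e^((-4+2i)t)v: X_1 = e^(-4t)(cos(2t)·(-3,-1) + sin(2t)·(1,0)), X_2 = e^(-4t)(sin(2t)·(-3,-1) - cos(2t)·(1,0)).
General solution: C_1X_1 + C_2X_2.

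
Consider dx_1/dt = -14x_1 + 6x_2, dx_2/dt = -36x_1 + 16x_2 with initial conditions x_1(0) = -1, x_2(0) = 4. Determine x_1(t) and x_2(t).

Coefficient matrix A = [[-14, 6], [-36, 16]].
Characteristic polynomial det(A - λI) = λ^2 - 2λ - 8 = 0.
Eigenvalues λ = -2, 4.
For λ=-2: (A-λI) row 1 is [-12, 6], so an eigenvector is (1, 2).
For λ=4: (A-λI) row 1 is [-18, 6], so an eigenvector is (1, 3).
General solution: c_1e^(-2t)(1,2) + c_2e^(4t)(1,3).
Applying x_1(0)=-1, x_2(0)=4 gives c_1=-7, c_2=6.

x_1(t) = 6e^(4t) - 7e^(-2t), x_2(t) = 18e^(4t) - 14e^(-2t)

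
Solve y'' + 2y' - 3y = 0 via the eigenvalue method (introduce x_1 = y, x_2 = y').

y(t) = C_1e^(t) + C_2e^(-3t)

Let x_1 = y, x_2 = y'. Then x_1' = x_2 and x_2' = 3x_1 - 2x_2.
A = [[0,1],[3,-2]]; det(A-λI) = λ^2 + 2λ - 3.
Eigenvalues λ = 1, -3 with eigenvectors (1,1), (1,-3).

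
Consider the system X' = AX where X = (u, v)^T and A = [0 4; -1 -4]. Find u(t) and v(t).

u(t) = 2c_1e^(-2t) + 2c_2te^(-2t) + c_2e^(-2t), v(t) = -c_1e^(-2t) - c_2te^(-2t)

Coefficient matrix A = [[0, 4], [-1, -4]].
Characteristic polynomial det(A - λI) = λ^2 + 4λ + 4 = 0.
Single eigenvalue λ = -2 with algebraic multiplicity 2.
Eigenvector v = (2,-1); generalized eigenvector w with (A-λI)w=v is (1,0).
General solution: e^(-2t)[c_1·v + c_2·(t·v + w)].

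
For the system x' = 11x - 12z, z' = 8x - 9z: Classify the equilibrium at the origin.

A = [[11,-12],[8,-9]]; det(A-λI) = λ^2 - 2λ - 3.
λ = 3, -1: opposite signs.

saddle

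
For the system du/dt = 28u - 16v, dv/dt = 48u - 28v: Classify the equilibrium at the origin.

saddle

A = [[28,-16],[48,-28]]; det(A-λI) = λ^2 - 16.
λ = 4, -4: opposite signs.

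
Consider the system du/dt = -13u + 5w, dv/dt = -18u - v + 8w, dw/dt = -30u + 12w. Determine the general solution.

Coefficient matrix A = [[-13, 0, 5], [-18, -1, 8], [-30, 0, 12]].
det(A - λI) = 0 gives eigenvalues λ = 2, -1, -3.
For λ=2: eigenvector (1,2,3).
For λ=-1: eigenvector (0,1,0).
For λ=-3: eigenvector (-1,-1,-2).
General solution: K_1e^(2t)(1,2,3) + K_2e^(-t)(0,1,0) + K_3e^(-3t)(-1,-1,-2).

u(t) = K_1e^(2t) - K_3e^(-3t), v(t) = 2K_1e^(2t) + K_2e^(-t) - K_3e^(-3t), w(t) = 3K_1e^(2t) - 2K_3e^(-3t)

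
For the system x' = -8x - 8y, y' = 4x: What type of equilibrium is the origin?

A = [[-8,-8],[4,0]]; det(A-λI) = λ^2 + 8λ + 32.
λ = -4 ± 4i: negative real part.

stable spiral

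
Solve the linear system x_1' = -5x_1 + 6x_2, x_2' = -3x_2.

Coefficient matrix A = [[-5, 6], [0, -3]].
Characteristic polynomial det(A - λI) = λ^2 + 8λ + 15 = 0.
Eigenvalues λ = -3, -5.
For λ=-3: (A-λI) row 1 is [-2, 6], so an eigenvector is (-3, -1).
For λ=-5: (A-λI) row 1 is [0, 6], so an eigenvector is (1, 0).
General solution: c_1e^(-3t)(-3,-1) + c_2e^(-5t)(1,0).

x_1(t) = -3c_1e^(-3t) + c_2e^(-5t), x_2(t) = -c_1e^(-3t)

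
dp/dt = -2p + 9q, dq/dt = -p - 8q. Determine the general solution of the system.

p(t) = 3C_1e^(-5t) + 3C_2te^(-5t) - 2C_2e^(-5t), q(t) = -C_1e^(-5t) - C_2te^(-5t) + C_2e^(-5t)

Coefficient matrix A = [[-2, 9], [-1, -8]].
Characteristic polynomial det(A - λI) = λ^2 + 10λ + 25 = 0.
Single eigenvalue λ = -5 with algebraic multiplicity 2.
Eigenvector v = (3,-1); generalized eigenvector w with (A-λI)w=v is (-2,1).
General solution: e^(-5t)[C_1·v + C_2·(t·v + w)].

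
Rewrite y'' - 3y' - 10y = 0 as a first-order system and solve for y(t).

Let x_1 = y, x_2 = y'. Then x_1' = x_2 and x_2' = 10x_1 + 3x_2.
A = [[0,1],[10,3]]; det(A-λI) = λ^2 - 3λ - 10.
Eigenvalues λ = 5, -2 with eigenvectors (1,5), (1,-2).

y(t) = K_1e^(5t) + K_2e^(-2t)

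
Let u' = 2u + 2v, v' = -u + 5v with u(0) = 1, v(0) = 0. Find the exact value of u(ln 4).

-128

A = [[2,2],[-1,5]]; eigenvalues λ = 4, 3.
Eigenvectors: (1,1) for λ=4, (-2,-1) for λ=3.
From the initial condition, c_1 = -1, c_2 = -1.
u(ln 4) = (-1)(4^4)(1) + (-1)(4^3)(-2) = -128.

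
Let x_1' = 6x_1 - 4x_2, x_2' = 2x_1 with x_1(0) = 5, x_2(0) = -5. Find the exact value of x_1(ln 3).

A = [[6,-4],[2,0]]; eigenvalues λ = 4, 2.
Eigenvectors: (-2,-1) for λ=4, (1,1) for λ=2.
From the initial condition, c_1 = -10, c_2 = -15.
x_1(ln 3) = (-10)(3^4)(-2) + (-15)(3^2)(1) = 1485.

1485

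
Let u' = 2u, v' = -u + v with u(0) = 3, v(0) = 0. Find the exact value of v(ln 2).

-6

A = [[2,0],[-1,1]]; eigenvalues λ = 2, 1.
Eigenvectors: (1,-1) for λ=2, (0,-1) for λ=1.
From the initial condition, c_1 = 3, c_2 = -3.
v(ln 2) = (3)(2^2)(-1) + (-3)(2^1)(-1) = -6.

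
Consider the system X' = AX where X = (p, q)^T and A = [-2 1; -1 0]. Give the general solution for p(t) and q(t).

p(t) = -C_1e^(-t) - C_2te^(-t) - C_2e^(-t), q(t) = -C_1e^(-t) - C_2te^(-t) - 2C_2e^(-t)

Coefficient matrix A = [[-2, 1], [-1, 0]].
Characteristic polynomial det(A - λI) = λ^2 + 2λ + 1 = 0.
Single eigenvalue λ = -1 with algebraic multiplicity 2.
Eigenvector v = (-1,-1); generalized eigenvector w with (A-λI)w=v is (-1,-2).
General solution: e^(-t)[C_1·v + C_2·(t·v + w)].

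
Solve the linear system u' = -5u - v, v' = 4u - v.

u(t) = K_1e^(-3t) + K_2te^(-3t) + K_2e^(-3t), v(t) = -2K_1e^(-3t) - 2K_2te^(-3t) - 3K_2e^(-3t)

Coefficient matrix A = [[-5, -1], [4, -1]].
Characteristic polynomial det(A - λI) = λ^2 + 6λ + 9 = 0.
Single eigenvalue λ = -3 with algebraic multiplicity 2.
Eigenvector v = (1,-2); generalized eigenvector w with (A-λI)w=v is (1,-3).
General solution: e^(-3t)[K_1·v + K_2·(t·v + w)].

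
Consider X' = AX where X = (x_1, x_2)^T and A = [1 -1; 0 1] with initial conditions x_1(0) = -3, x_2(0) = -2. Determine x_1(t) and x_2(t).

x_1(t) = 2te^(t) - 3e^(t), x_2(t) = -2e^(t)

Coefficient matrix A = [[1, -1], [0, 1]].
Characteristic polynomial det(A - λI) = λ^2 - 2λ + 1 = 0.
Single eigenvalue λ = 1 with algebraic multiplicity 2.
Eigenvector v = (-1,0); generalized eigenvector w with (A-λI)w=v is (2,1).
General solution: e^(t)[K_1·v + K_2·(t·v + w)].
Applying x_1(0)=-3, x_2(0)=-2 gives K_1=-1, K_2=-2.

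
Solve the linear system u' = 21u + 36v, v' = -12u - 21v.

u(t) = 3C_1e^(-3t) - 2C_2e^(3t), v(t) = -2C_1e^(-3t) + C_2e^(3t)

Coefficient matrix A = [[21, 36], [-12, -21]].
Characteristic polynomial det(A - λI) = λ^2 - 9 = 0.
Eigenvalues λ = -3, 3.
For λ=-3: (A-λI) row 1 is [24, 36], so an eigenvector is (3, -2).
For λ=3: (A-λI) row 1 is [18, 36], so an eigenvector is (-2, 1).
General solution: C_1e^(-3t)(3,-2) + C_2e^(3t)(-2,1).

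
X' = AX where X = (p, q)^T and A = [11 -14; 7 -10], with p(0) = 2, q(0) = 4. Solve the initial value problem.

p(t) = -4e^(4t) + 6e^(-3t), q(t) = -2e^(4t) + 6e^(-3t)

Coefficient matrix A = [[11, -14], [7, -10]].
Characteristic polynomial det(A - λI) = λ^2 - λ - 12 = 0.
Eigenvalues λ = 4, -3.
For λ=4: (A-λI) row 1 is [7, -14], so an eigenvector is (2, 1).
For λ=-3: (A-λI) row 1 is [14, -14], so an eigenvector is (-1, -1).
General solution: c_1e^(4t)(2,1) + c_2e^(-3t)(-1,-1).
Applying p(0)=2, q(0)=4 gives c_1=-2, c_2=-6.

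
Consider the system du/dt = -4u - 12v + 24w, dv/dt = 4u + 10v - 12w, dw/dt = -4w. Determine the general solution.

Coefficient matrix A = [[-4, -12, 24], [4, 10, -12], [0, 0, -4]].
det(A - λI) = 0 gives eigenvalues λ = -4, 2, 4.
For λ=-4: eigenvector (-4,2,1).
For λ=2: eigenvector (-2,1,0).
For λ=4: eigenvector (-3,2,0).
General solution: c_1e^(-4t)(-4,2,1) + c_2e^(2t)(-2,1,0) + c_3e^(4t)(-3,2,0).

u(t) = -4c_1e^(-4t) - 2c_2e^(2t) - 3c_3e^(4t), v(t) = 2c_1e^(-4t) + c_2e^(2t) + 2c_3e^(4t), w(t) = c_1e^(-4t)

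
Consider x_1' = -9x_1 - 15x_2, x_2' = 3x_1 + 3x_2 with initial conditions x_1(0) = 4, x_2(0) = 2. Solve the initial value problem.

x_1(t) = -18e^(-3t)sin(3t) + 4e^(-3t)cos(3t), x_2(t) = 8e^(-3t)sin(3t) + 2e^(-3t)cos(3t)

Coefficient matrix A = [[-9, -15], [3, 3]].
Characteristic polynomial det(A - λI) = λ^2 + 6λ + 18 = 0.
Eigenvalues λ = -3 ± 3i (complex conjugate pair).
For λ=-3+3i: an eigenvector is (1,0) - i(-2,1) = (1 + 2i, 0 - i).
A real fundamental pair from Re and Im of e^((-3+3i)t)v: X_1 = e^(-3t)(cos(3t)·(1,0) + sin(3t)·(-2,1)), X_2 = e^(-3t)(sin(3t)·(1,0) - cos(3t)·(-2,1)).
General solution: c_1X_1 + c_2X_2.
Applying x_1(0)=4, x_2(0)=2 gives c_1=8, c_2=-2.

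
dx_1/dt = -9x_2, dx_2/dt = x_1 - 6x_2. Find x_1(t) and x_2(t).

Coefficient matrix A = [[0, -9], [1, -6]].
Characteristic polynomial det(A - λI) = λ^2 + 6λ + 9 = 0.
Single eigenvalue λ = -3 with algebraic multiplicity 2.
Eigenvector v = (-3,-1); generalized eigenvector w with (A-λI)w=v is (2,1).
General solution: e^(-3t)[c_1·v + c_2·(t·v + w)].

x_1(t) = -3c_1e^(-3t) - 3c_2te^(-3t) + 2c_2e^(-3t), x_2(t) = -c_1e^(-3t) - c_2te^(-3t) + c_2e^(-3t)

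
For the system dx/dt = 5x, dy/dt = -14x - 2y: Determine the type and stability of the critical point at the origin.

saddle

A = [[5,0],[-14,-2]]; det(A-λI) = λ^2 - 3λ - 10.
λ = -2, 5: opposite signs.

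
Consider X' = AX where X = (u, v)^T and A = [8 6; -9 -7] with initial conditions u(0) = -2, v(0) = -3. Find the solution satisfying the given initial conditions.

u(t) = -12e^(2t) + 10e^(-t), v(t) = 12e^(2t) - 15e^(-t)

Coefficient matrix A = [[8, 6], [-9, -7]].
Characteristic polynomial det(A - λI) = λ^2 - λ - 2 = 0.
Eigenvalues λ = 2, -1.
For λ=2: (A-λI) row 1 is [6, 6], so an eigenvector is (1, -1).
For λ=-1: (A-λI) row 1 is [9, 6], so an eigenvector is (2, -3).
General solution: C_1e^(2t)(1,-1) + C_2e^(-t)(2,-3).
Applying u(0)=-2, v(0)=-3 gives C_1=-12, C_2=5.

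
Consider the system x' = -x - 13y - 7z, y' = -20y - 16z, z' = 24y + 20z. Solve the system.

Coefficient matrix A = [[-1, -13, -7], [0, -20, -16], [0, 24, 20]].
det(A - λI) = 0 gives eigenvalues λ = -1, 4, -4.
For λ=-1: eigenvector (1,0,0).
For λ=4: eigenvector (-1,2,-3).
For λ=-4: eigenvector (2,1,-1).
General solution: K_1e^(-t)(1,0,0) + K_2e^(4t)(-1,2,-3) + K_3e^(-4t)(2,1,-1).

x(t) = K_1e^(-t) - K_2e^(4t) + 2K_3e^(-4t), y(t) = 2K_2e^(4t) + K_3e^(-4t), z(t) = -3K_2e^(4t) - K_3e^(-4t)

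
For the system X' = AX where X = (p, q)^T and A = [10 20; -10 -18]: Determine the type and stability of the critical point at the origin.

A = [[10,20],[-10,-18]]; det(A-λI) = λ^2 + 8λ + 20.
λ = -4 ± 2i: negative real part.

stable spiral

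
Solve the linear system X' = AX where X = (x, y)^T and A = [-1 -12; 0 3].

x(t) = 3K_1e^(3t) + K_2e^(-t), y(t) = -K_1e^(3t)

Coefficient matrix A = [[-1, -12], [0, 3]].
Characteristic polynomial det(A - λI) = λ^2 - 2λ - 3 = 0.
Eigenvalues λ = 3, -1.
For λ=3: (A-λI) row 1 is [-4, -12], so an eigenvector is (3, -1).
For λ=-1: (A-λI) row 1 is [0, -12], so an eigenvector is (1, 0).
General solution: K_1e^(3t)(3,-1) + K_2e^(-t)(1,0).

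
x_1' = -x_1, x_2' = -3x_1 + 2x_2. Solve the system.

x_1(t) = -c_2e^(-t), x_2(t) = c_1e^(2t) - c_2e^(-t)

Coefficient matrix A = [[-1, 0], [-3, 2]].
Characteristic polynomial det(A - λI) = λ^2 - λ - 2 = 0.
Eigenvalues λ = 2, -1.
For λ=2: (A-λI) row 1 is [-3, 0], so an eigenvector is (0, 1).
For λ=-1: (A-λI) row 2 is [-3, 3], so an eigenvector is (-1, -1).
General solution: c_1e^(2t)(0,1) + c_2e^(-t)(-1,-1).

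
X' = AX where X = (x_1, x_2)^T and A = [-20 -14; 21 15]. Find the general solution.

x_1(t) = -2c_1e^(t) + c_2e^(-6t), x_2(t) = 3c_1e^(t) - c_2e^(-6t)

Coefficient matrix A = [[-20, -14], [21, 15]].
Characteristic polynomial det(A - λI) = λ^2 + 5λ - 6 = 0.
Eigenvalues λ = 1, -6.
For λ=1: (A-λI) row 1 is [-21, -14], so an eigenvector is (-2, 3).
For λ=-6: (A-λI) row 1 is [-14, -14], so an eigenvector is (1, -1).
General solution: c_1e^(t)(-2,3) + c_2e^(-6t)(1,-1).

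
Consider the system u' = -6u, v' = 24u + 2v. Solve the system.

u(t) = c_2e^(-6t), v(t) = c_1e^(2t) - 3c_2e^(-6t)

Coefficient matrix A = [[-6, 0], [24, 2]].
Characteristic polynomial det(A - λI) = λ^2 + 4λ - 12 = 0.
Eigenvalues λ = 2, -6.
For λ=2: (A-λI) row 1 is [-8, 0], so an eigenvector is (0, 1).
For λ=-6: (A-λI) row 2 is [24, 8], so an eigenvector is (1, -3).
General solution: c_1e^(2t)(0,1) + c_2e^(-6t)(1,-3).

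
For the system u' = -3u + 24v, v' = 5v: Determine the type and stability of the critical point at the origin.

saddle

A = [[-3,24],[0,5]]; det(A-λI) = λ^2 - 2λ - 15.
λ = 5, -3: opposite signs.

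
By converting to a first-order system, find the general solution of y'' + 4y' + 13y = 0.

y(t) = c_1e^(-2t)cos(3t) + c_2e^(-2t)sin(3t)

Let x_1 = y, x_2 = y'. Then x_1' = x_2 and x_2' = -13x_1 - 4x_2.
A = [[0,1],[-13,-4]]; det(A-λI) = λ^2 + 4λ + 13.
Eigenvalues λ = -2 ± 3i.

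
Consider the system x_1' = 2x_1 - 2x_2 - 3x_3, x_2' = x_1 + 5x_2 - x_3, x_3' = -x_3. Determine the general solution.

Coefficient matrix A = [[2, -2, -3], [1, 5, -1], [0, 0, -1]].
det(A - λI) = 0 gives eigenvalues λ = 3, 4, -1.
For λ=3: eigenvector (2,-1,0).
For λ=4: eigenvector (-1,1,0).
For λ=-1: eigenvector (1,0,1).
General solution: c_1e^(3t)(2,-1,0) + c_2e^(4t)(-1,1,0) + c_3e^(-t)(1,0,1).

x_1(t) = 2c_1e^(3t) - c_2e^(4t) + c_3e^(-t), x_2(t) = -c_1e^(3t) + c_2e^(4t), x_3(t) = c_3e^(-t)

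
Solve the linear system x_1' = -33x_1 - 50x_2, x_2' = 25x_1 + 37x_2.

Coefficient matrix A = [[-33, -50], [25, 37]].
Characteristic polynomial det(A - λI) = λ^2 - 4λ + 29 = 0.
Eigenvalues λ = 2 ± 5i (complex conjugate pair).
For λ=2+5i: an eigenvector is (-1,1) - i(-3,2) = (-1 + 3i, 1 - 2i).
A real fundamental pair from Re and Im of e^((2+5i)t)v: X_1 = e^(2t)(cos(5t)·(-1,1) + sin(5t)·(-3,2)), X_2 = e^(2t)(sin(5t)·(-1,1) - cos(5t)·(-3,2)).
General solution: K_1X_1 + K_2X_2.

x_1(t) = -3K_1e^(2t)sin(5t) - K_1e^(2t)cos(5t) - K_2e^(2t)sin(5t) + 3K_2e^(2t)cos(5t), x_2(t) = 2K_1e^(2t)sin(5t) + K_1e^(2t)cos(5t) + K_2e^(2t)sin(5t) - 2K_2e^(2t)cos(5t)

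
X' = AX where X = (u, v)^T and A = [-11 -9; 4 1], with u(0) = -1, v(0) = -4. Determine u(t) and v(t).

u(t) = 42te^(-5t) - e^(-5t), v(t) = -28te^(-5t) - 4e^(-5t)

Coefficient matrix A = [[-11, -9], [4, 1]].
Characteristic polynomial det(A - λI) = λ^2 + 10λ + 25 = 0.
Single eigenvalue λ = -5 with algebraic multiplicity 2.
Eigenvector v = (-3,2); generalized eigenvector w with (A-λI)w=v is (2,-1).
General solution: e^(-5t)[K_1·v + K_2·(t·v + w)].
Applying u(0)=-1, v(0)=-4 gives K_1=-9, K_2=-14.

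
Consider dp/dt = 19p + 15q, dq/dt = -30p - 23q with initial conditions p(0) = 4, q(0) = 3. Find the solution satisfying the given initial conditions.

Coefficient matrix A = [[19, 15], [-30, -23]].
Characteristic polynomial det(A - λI) = λ^2 + 4λ + 13 = 0.
Eigenvalues λ = -2 ± 3i (complex conjugate pair).
For λ=-2+3i: an eigenvector is (1,-1) - i(2,-3) = (1 - 2i, -1 + 3i).
A real fundamental pair from Re and Im of e^((-2+3i)t)v: X_1 = e^(-2t)(cos(3t)·(1,-1) + sin(3t)·(2,-3)), X_2 = e^(-2t)(sin(3t)·(1,-1) - cos(3t)·(2,-3)).
General solution: c_1X_1 + c_2X_2.
Applying p(0)=4, q(0)=3 gives c_1=18, c_2=7.

p(t) = 43e^(-2t)sin(3t) + 4e^(-2t)cos(3t), q(t) = -61e^(-2t)sin(3t) + 3e^(-2t)cos(3t)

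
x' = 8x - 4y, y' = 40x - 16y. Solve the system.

x(t) = c_1e^(-4t)cos(4t) + c_2e^(-4t)sin(4t), y(t) = c_1e^(-4t)sin(4t) + 3c_1e^(-4t)cos(4t) + 3c_2e^(-4t)sin(4t) - c_2e^(-4t)cos(4t)

Coefficient matrix A = [[8, -4], [40, -16]].
Characteristic polynomial det(A - λI) = λ^2 + 8λ + 32 = 0.
Eigenvalues λ = -4 ± 4i (complex conjugate pair).
For λ=-4+4i: an eigenvector is (1,3) - i(0,1) = (1, 3 - i).
A real fundamental pair from Re and Im of e^((-4+4i)t)v: X_1 = e^(-4t)(cos(4t)·(1,3) + sin(4t)·(0,1)), X_2 = e^(-4t)(sin(4t)·(1,3) - cos(4t)·(0,1)).
General solution: c_1X_1 + c_2X_2.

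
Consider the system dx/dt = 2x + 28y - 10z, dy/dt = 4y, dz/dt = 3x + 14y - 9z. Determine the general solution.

x(t) = -5c_1e^(-4t) + 4c_2e^(4t) + 2c_3e^(-3t), y(t) = c_2e^(4t), z(t) = -3c_1e^(-4t) + 2c_2e^(4t) + c_3e^(-3t)

Coefficient matrix A = [[2, 28, -10], [0, 4, 0], [3, 14, -9]].
det(A - λI) = 0 gives eigenvalues λ = -4, 4, -3.
For λ=-4: eigenvector (-5,0,-3).
For λ=4: eigenvector (4,1,2).
For λ=-3: eigenvector (2,0,1).
General solution: c_1e^(-4t)(-5,0,-3) + c_2e^(4t)(4,1,2) + c_3e^(-3t)(2,0,1).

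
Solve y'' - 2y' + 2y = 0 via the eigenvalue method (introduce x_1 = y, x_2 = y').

Let x_1 = y, x_2 = y'. Then x_1' = x_2 and x_2' = -2x_1 + 2x_2.
A = [[0,1],[-2,2]]; det(A-λI) = λ^2 - 2λ + 2.
Eigenvalues λ = 1 ± i.

y(t) = C_1e^(t)cos(t) + C_2e^(t)sin(t)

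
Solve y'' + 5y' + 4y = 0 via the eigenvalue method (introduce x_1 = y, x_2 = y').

Let x_1 = y, x_2 = y'. Then x_1' = x_2 and x_2' = -4x_1 - 5x_2.
A = [[0,1],[-4,-5]]; det(A-λI) = λ^2 + 5λ + 4.
Eigenvalues λ = -4, -1 with eigenvectors (1,-4), (1,-1).

y(t) = C_1e^(-4t) + C_2e^(-t)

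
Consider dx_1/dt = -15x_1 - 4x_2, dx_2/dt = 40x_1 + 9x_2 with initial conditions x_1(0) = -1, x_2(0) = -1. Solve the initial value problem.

x_1(t) = 4e^(-3t)sin(4t) - e^(-3t)cos(4t), x_2(t) = -13e^(-3t)sin(4t) - e^(-3t)cos(4t)

Coefficient matrix A = [[-15, -4], [40, 9]].
Characteristic polynomial det(A - λI) = λ^2 + 6λ + 25 = 0.
Eigenvalues λ = -3 ± 4i (complex conjugate pair).
For λ=-3+4i: an eigenvector is (0,-1) - i(1,-3) = (0 - i, -1 + 3i).
A real fundamental pair from Re and Im of e^((-3+4i)t)v: X_1 = e^(-3t)(cos(4t)·(0,-1) + sin(4t)·(1,-3)), X_2 = e^(-3t)(sin(4t)·(0,-1) - cos(4t)·(1,-3)).
General solution: c_1X_1 + c_2X_2.
Applying x_1(0)=-1, x_2(0)=-1 gives c_1=4, c_2=1.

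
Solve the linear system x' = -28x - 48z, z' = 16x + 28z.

Coefficient matrix A = [[-28, -48], [16, 28]].
Characteristic polynomial det(A - λI) = λ^2 - 16 = 0.
Eigenvalues λ = 4, -4.
For λ=4: (A-λI) row 1 is [-32, -48], so an eigenvector is (-3, 2).
For λ=-4: (A-λI) row 1 is [-24, -48], so an eigenvector is (2, -1).
General solution: K_1e^(4t)(-3,2) + K_2e^(-4t)(2,-1).

x(t) = -3K_1e^(4t) + 2K_2e^(-4t), z(t) = 2K_1e^(4t) - K_2e^(-4t)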